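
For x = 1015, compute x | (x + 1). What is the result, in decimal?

x = 1111110111 = 1015
x + 1 = 1111111000
OR    = 1111111111 = 1023
(x | (x + 1) sets the lowest cleared bit.)

1023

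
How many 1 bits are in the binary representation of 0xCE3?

7

0xCE3 = 110011100011
Count the 1s: 1 + 1 + 1 + 1 + 1 + 1 + 1 = 7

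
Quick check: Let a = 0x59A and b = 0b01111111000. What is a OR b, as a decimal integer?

2042

0x59A = 10110011010
b = 01111111000
 OR → 11111111010 = 2042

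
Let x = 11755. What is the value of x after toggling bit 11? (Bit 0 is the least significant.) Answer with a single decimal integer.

x = 0010110111101011
bit 11 is currently 1; toggle it via x ^ (1 << 11) = x ^ 2048
→ 0010010111101011 = 9707

9707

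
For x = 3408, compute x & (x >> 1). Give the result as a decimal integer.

x = 110101010000 = 3408
x>>1 = 011010101000
AND  = 010000000000 = 1024
(x & (x >> 1) has a 1 wherever x has two consecutive 1 bits.)

1024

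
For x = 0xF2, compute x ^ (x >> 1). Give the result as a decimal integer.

139

x = 11110010 = 242
x>>1 = 01111001
XOR  = 10001011 = 139
(x ^ (x >> 1) gives the standard binary-reflected Gray code of x.)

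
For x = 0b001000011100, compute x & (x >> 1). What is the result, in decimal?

12

x = 1000011100 = 540
x>>1 = 0100001110
AND  = 0000001100 = 12
(x & (x >> 1) has a 1 wherever x has two consecutive 1 bits.)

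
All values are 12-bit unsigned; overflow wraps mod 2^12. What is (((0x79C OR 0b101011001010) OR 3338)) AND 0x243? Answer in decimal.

0x79C = 011110011100
0b101011001010 = 101011001010
→ OR → 111111011110 = 4062
3338 = 110100001010
→ OR → 111111011110 = 4062
0x243 = 001001000011
→ AND → 001001000010 = 578

578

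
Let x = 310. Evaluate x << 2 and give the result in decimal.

1240

310 = 00100110110
shift left by 2 → 10011011000 = 1240
(equivalently, 310 × 2^2 = 310 × 4)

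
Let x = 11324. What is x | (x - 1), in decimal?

11327

x = 10110000111100 = 11324
x - 1 = 10110000111011
OR    = 10110000111111 = 11327
(x | (x - 1) sets all bits below the lowest set bit.)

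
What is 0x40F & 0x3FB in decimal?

11

0x40F = 10000001111
0x3FB = 01111111011
AND → 00000001011 = 11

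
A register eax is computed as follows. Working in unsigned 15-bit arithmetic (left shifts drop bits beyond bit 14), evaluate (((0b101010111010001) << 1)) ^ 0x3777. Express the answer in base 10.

7381

0b101010111010001 = 101010111010001
→ << 1 (mod 2^15) → 010101110100010 = 11170
0x3777 = 011011101110111
→ ^ → 001110011010101 = 7381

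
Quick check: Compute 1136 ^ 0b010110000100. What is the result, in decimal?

1136 = 10001110000
b = 10110000100
XOR → 00111110100 = 500

500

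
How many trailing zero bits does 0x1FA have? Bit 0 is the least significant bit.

1

0x1FA = 111111010
Trailing zeros: 1, so the lowest set bit is bit 1 (value 2).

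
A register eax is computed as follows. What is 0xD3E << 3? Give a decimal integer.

0xD3E = 000110100111110
shift left by 3 → 110100111110000 = 27120
(equivalently, 3390 × 2^3 = 3390 × 8)

27120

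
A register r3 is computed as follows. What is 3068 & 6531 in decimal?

3068 = 0101111111100
6531 = 1100110000011
AND → 0100110000000 = 2432

2432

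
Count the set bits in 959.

9

959 = 1110111111
Count the 1s: 1 + 1 + 1 + 1 + 1 + 1 + 1 + 1 + 1 = 9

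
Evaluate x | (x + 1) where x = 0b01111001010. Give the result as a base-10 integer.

971

x = 1111001010 = 970
x + 1 = 1111001011
OR    = 1111001011 = 971
(x | (x + 1) sets the lowest cleared bit.)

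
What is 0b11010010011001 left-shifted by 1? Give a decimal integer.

26930

x = 011010010011001
shift left by 1 → 110100100110010 = 26930
(equivalently, 13465 × 2^1 = 13465 × 2)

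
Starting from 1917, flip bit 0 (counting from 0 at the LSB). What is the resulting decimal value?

1916

x = 011101111101
bit 0 is currently 1; toggle it via x ^ (1 << 0) = x ^ 1
→ 011101111100 = 1916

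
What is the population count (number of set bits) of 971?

7

971 = 1111001011
Count the 1s: 1 + 1 + 1 + 1 + 1 + 1 + 1 = 7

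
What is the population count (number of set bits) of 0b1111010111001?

n = 1111010111001
Count the 1s: 1 + 1 + 1 + 1 + 1 + 1 + 1 + 1 + 1 = 9

9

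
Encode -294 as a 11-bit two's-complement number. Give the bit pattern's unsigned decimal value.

1754

294 in 11 bits: 00100100110
Invert: 11011011001
Add 1:  11011011010 = 1754
(Check: 2^11 - 294 = 2048 - 294 = 1754.)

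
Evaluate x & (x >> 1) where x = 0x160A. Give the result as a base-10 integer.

512

x = 1011000001010 = 5642
x>>1 = 0101100000101
AND  = 0001000000000 = 512
(x & (x >> 1) has a 1 wherever x has two consecutive 1 bits.)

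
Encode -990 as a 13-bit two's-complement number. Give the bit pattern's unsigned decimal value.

7202

990 in 13 bits: 0001111011110
Invert: 1110000100001
Add 1:  1110000100010 = 7202
(Check: 2^13 - 990 = 8192 - 990 = 7202.)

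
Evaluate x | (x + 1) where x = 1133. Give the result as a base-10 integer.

x = 10001101101 = 1133
x + 1 = 10001101110
OR    = 10001101111 = 1135
(x | (x + 1) sets the lowest cleared bit.)

1135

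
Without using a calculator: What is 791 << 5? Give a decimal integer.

791 = 000001100010111
shift left by 5 → 110001011100000 = 25312
(equivalently, 791 × 2^5 = 791 × 32)

25312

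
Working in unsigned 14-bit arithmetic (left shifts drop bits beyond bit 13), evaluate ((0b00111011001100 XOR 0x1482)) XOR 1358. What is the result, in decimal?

0b00111011001100 = 00111011001100
0x1482 = 01010010000010
→ XOR → 01101001001110 = 6734
1358 = 00010101001110
→ XOR → 01111100000000 = 7936

7936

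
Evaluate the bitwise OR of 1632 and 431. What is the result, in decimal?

2031

1632 = 11001100000
431 = 00110101111
 OR → 11111101111 = 2031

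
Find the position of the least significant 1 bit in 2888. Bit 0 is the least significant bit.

3

2888 = 101101001000
Trailing zeros: 3, so the lowest set bit is bit 3 (value 8).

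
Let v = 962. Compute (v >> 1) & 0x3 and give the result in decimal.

1

v = 01111000010
Shift right by 1: 0111100001
Mask low 2 bits: 01 = 1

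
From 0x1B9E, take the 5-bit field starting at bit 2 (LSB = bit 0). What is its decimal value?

7

v = 1101110011110
Shift right by 2: 11011100111
Mask low 5 bits: 00111 = 7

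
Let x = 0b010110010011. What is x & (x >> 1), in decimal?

x = 10110010011 = 1427
x>>1 = 01011001001
AND  = 00010000001 = 129
(x & (x >> 1) has a 1 wherever x has two consecutive 1 bits.)

129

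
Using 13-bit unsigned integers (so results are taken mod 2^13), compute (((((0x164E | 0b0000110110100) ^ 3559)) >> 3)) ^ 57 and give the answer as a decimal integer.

890

0x164E = 1011001001110
0b0000110110100 = 0000110110100
→ | → 1011111111110 = 6142
3559 = 0110111100111
→ ^ → 1101000011001 = 6681
→ >> 3 → 0001101000011 = 835
57 = 0000000111001
→ ^ → 0001101111010 = 890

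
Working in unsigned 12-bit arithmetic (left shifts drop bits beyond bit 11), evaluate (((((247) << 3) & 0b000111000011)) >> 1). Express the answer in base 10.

192

247 = 000011110111
→ << 3 (mod 2^12) → 011110111000 = 1976
0b000111000011 = 000111000011
→ & → 000110000000 = 384
→ >> 1 → 000011000000 = 192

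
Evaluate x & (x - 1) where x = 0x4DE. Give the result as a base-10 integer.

1244

x = 10011011110 = 1246
x - 1 = 10011011101
AND   = 10011011100 = 1244
(x & (x - 1) clears the lowest set bit of x.)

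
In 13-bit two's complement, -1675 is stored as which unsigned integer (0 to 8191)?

6517

1675 in 13 bits: 0011010001011
Invert: 1100101110100
Add 1:  1100101110101 = 6517
(Check: 2^13 - 1675 = 8192 - 1675 = 6517.)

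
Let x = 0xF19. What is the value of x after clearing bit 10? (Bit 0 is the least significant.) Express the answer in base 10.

x = 111100011001
bit 10 is currently 1; clear it via x & ~(1 << 10) = x & ~1024
→ 101100011001 = 2841

2841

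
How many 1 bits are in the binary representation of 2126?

2126 = 100001001110
Count the 1s: 1 + 1 + 1 + 1 + 1 = 5

5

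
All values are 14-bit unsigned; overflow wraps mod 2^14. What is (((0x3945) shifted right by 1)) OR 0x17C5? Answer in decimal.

0x3945 = 11100101000101
→ shifted right by 1 → 01110010100010 = 7330
0x17C5 = 01011111000101
→ OR → 01111111100111 = 8167

8167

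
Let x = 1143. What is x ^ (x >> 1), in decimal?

1612

x = 10001110111 = 1143
x>>1 = 01000111011
XOR  = 11001001100 = 1612
(x ^ (x >> 1) gives the standard binary-reflected Gray code of x.)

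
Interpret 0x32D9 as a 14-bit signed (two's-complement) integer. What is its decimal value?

-3367

pattern = 11001011011001 (MSB is 1 ⇒ negative)
Invert: 00110100100110, add 1 → 00110100100111 = 3367, so the value is -3367.
(Equivalently: 13017 - 2^14 = 13017 - 16384 = -3367.)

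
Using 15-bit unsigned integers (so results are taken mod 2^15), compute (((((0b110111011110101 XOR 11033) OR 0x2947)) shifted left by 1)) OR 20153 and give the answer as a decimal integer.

24575

0b110111011110101 = 110111011110101
11033 = 010101100011001
→ XOR → 100010111101100 = 17900
0x2947 = 010100101000111
→ OR → 110110111101111 = 28143
→ shifted left by 1 (mod 2^15) → 101101111011110 = 23518
20153 = 100111010111001
→ OR → 101111111111111 = 24575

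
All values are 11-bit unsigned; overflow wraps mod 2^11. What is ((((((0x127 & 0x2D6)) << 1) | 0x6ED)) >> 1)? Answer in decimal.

886

0x127 = 00100100111
0x2D6 = 01011010110
→ & → 00000000110 = 6
→ << 1 (mod 2^11) → 00000001100 = 12
0x6ED = 11011101101
→ | → 11011101101 = 1773
→ >> 1 → 01101110110 = 886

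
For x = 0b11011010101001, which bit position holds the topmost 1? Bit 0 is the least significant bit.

13

0b11011010101001 = 11011010101001
The topmost 1 is at position 13 (since 2^13 = 8192 ≤ 13993 < 16384).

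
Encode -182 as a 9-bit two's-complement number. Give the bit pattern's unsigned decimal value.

182 in 9 bits: 010110110
Invert: 101001001
Add 1:  101001010 = 330
(Check: 2^9 - 182 = 512 - 182 = 330.)

330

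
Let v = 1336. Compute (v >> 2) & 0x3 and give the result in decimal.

v = 010100111000
Shift right by 2: 0101001110
Mask low 2 bits: 10 = 2

2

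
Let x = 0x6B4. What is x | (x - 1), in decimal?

1719

x = 11010110100 = 1716
x - 1 = 11010110011
OR    = 11010110111 = 1719
(x | (x - 1) sets all bits below the lowest set bit.)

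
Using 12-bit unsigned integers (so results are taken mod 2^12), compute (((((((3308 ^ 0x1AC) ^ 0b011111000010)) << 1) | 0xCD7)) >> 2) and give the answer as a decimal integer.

3308 = 110011101100
0x1AC = 000110101100
→ ^ → 110101000000 = 3392
0b011111000010 = 011111000010
→ ^ → 101010000010 = 2690
→ << 1 (mod 2^12) → 010100000100 = 1284
0xCD7 = 110011010111
→ | → 110111010111 = 3543
→ >> 2 → 001101110101 = 885

885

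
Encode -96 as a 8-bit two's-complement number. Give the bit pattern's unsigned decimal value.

96 in 8 bits: 01100000
Invert: 10011111
Add 1:  10100000 = 160
(Check: 2^8 - 96 = 256 - 96 = 160.)

160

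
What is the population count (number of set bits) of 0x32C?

0x32C = 1100101100
Count the 1s: 1 + 1 + 1 + 1 + 1 = 5

5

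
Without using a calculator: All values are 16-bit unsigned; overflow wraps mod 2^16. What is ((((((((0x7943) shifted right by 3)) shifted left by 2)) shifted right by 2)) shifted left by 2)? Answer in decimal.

0x7943 = 0111100101000011
→ shifted right by 3 → 0000111100101000 = 3880
→ shifted left by 2 (mod 2^16) → 0011110010100000 = 15520
→ shifted right by 2 → 0000111100101000 = 3880
→ shifted left by 2 (mod 2^16) → 0011110010100000 = 15520

15520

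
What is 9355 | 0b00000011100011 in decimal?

9355 = 10010010001011
b = 00000011100011
 OR → 10010011101011 = 9451

9451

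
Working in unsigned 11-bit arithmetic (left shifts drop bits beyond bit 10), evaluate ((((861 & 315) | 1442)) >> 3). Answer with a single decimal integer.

183

861 = 01101011101
315 = 00100111011
→ & → 00100011001 = 281
1442 = 10110100010
→ | → 10110111011 = 1467
→ >> 3 → 00010110111 = 183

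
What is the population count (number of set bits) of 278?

278 = 100010110
Count the 1s: 1 + 1 + 1 + 1 = 4

4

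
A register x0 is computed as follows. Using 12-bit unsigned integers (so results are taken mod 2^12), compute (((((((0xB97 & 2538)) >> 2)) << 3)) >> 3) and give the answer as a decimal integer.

0xB97 = 101110010111
2538 = 100111101010
→ & → 100110000010 = 2434
→ >> 2 → 001001100000 = 608
→ << 3 (mod 2^12) → 001100000000 = 768
→ >> 3 → 000001100000 = 96

96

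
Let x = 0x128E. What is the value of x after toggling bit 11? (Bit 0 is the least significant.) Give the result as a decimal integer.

6798

x = 01001010001110
bit 11 is currently 0; toggle it via x ^ (1 << 11) = x ^ 2048
→ 01101010001110 = 6798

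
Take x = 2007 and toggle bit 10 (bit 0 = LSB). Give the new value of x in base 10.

983

x = 011111010111
bit 10 is currently 1; toggle it via x ^ (1 << 10) = x ^ 1024
→ 001111010111 = 983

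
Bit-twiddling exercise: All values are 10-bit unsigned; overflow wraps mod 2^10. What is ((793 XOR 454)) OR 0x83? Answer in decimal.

793 = 1100011001
454 = 0111000110
→ XOR → 1011011111 = 735
0x83 = 0010000011
→ OR → 1011011111 = 735

735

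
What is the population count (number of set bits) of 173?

5

173 = 10101101
Count the 1s: 1 + 1 + 1 + 1 + 1 = 5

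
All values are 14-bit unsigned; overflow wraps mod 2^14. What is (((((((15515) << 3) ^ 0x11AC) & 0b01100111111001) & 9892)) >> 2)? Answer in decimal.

8

15515 = 11110010011011
→ << 3 (mod 2^14) → 10010011011000 = 9432
0x11AC = 01000110101100
→ ^ → 11010101110100 = 13684
0b01100111111001 = 01100111111001
→ & → 01000101110000 = 4464
9892 = 10011010100100
→ & → 00000000100000 = 32
→ >> 2 → 00000000001000 = 8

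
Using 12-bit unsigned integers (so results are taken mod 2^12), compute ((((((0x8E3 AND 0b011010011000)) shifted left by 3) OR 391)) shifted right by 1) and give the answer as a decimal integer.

707

0x8E3 = 100011100011
0b011010011000 = 011010011000
→ AND → 000010000000 = 128
→ shifted left by 3 (mod 2^12) → 010000000000 = 1024
391 = 000110000111
→ OR → 010110000111 = 1415
→ shifted right by 1 → 001011000011 = 707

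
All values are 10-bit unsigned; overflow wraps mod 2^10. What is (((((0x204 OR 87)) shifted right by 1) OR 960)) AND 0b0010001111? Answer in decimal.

139

0x204 = 1000000100
87 = 0001010111
→ OR → 1001010111 = 599
→ shifted right by 1 → 0100101011 = 299
960 = 1111000000
→ OR → 1111101011 = 1003
0b0010001111 = 0010001111
→ AND → 0010001011 = 139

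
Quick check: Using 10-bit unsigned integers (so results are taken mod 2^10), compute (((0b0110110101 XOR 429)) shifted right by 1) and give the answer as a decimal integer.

0b0110110101 = 0110110101
429 = 0110101101
→ XOR → 0000011000 = 24
→ shifted right by 1 → 0000001100 = 12

12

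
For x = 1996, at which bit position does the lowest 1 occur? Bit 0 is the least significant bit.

2

1996 = 11111001100
Trailing zeros: 2, so the lowest set bit is bit 2 (value 4).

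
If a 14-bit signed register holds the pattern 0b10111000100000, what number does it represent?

pattern = 10111000100000 (MSB is 1 ⇒ negative)
Invert: 01000111011111, add 1 → 01000111100000 = 4576, so the value is -4576.
(Equivalently: 11808 - 2^14 = 11808 - 16384 = -4576.)

-4576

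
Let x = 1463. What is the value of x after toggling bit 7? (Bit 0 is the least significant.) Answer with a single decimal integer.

x = 0010110110111
bit 7 is currently 1; toggle it via x ^ (1 << 7) = x ^ 128
→ 0010100110111 = 1335

1335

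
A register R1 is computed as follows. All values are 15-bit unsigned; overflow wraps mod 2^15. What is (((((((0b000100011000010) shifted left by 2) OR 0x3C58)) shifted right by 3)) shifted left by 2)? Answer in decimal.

0b000100011000010 = 000100011000010
→ shifted left by 2 (mod 2^15) → 010001100001000 = 8968
0x3C58 = 011110001011000
→ OR → 011111101011000 = 16216
→ shifted right by 3 → 000011111101011 = 2027
→ shifted left by 2 (mod 2^15) → 001111110101100 = 8108

8108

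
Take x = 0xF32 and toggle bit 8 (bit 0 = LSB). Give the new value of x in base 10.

x = 0111100110010
bit 8 is currently 1; toggle it via x ^ (1 << 8) = x ^ 256
→ 0111000110010 = 3634

3634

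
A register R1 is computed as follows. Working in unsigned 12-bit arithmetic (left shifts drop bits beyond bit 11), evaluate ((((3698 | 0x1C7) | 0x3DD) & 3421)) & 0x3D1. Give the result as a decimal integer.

337

3698 = 111001110010
0x1C7 = 000111000111
→ | → 111111110111 = 4087
0x3DD = 001111011101
→ | → 111111111111 = 4095
3421 = 110101011101
→ & → 110101011101 = 3421
0x3D1 = 001111010001
→ & → 000101010001 = 337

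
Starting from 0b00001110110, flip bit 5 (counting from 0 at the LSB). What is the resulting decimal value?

x = 00001110110
bit 5 is currently 1; toggle it via x ^ (1 << 5) = x ^ 32
→ 00001010110 = 86

86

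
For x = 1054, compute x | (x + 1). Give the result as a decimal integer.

x = 10000011110 = 1054
x + 1 = 10000011111
OR    = 10000011111 = 1055
(x | (x + 1) sets the lowest cleared bit.)

1055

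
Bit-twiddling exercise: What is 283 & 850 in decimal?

283 = 0100011011
850 = 1101010010
AND → 0100010010 = 274

274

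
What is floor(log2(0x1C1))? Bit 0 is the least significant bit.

0x1C1 = 111000001
The topmost 1 is at position 8 (since 2^8 = 256 ≤ 449 < 512).

8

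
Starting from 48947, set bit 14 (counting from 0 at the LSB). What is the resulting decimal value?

65331

x = 1011111100110011
bit 14 is currently 0; set it via x | (1 << 14) = x | 16384
→ 1111111100110011 = 65331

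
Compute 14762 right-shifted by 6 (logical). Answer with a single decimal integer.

14762 = 11100110101010
shift right by 6 → 00000011100110 = 230
(equivalently, floor(14762 / 64))

230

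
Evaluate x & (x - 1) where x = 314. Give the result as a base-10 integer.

x = 100111010 = 314
x - 1 = 100111001
AND   = 100111000 = 312
(x & (x - 1) clears the lowest set bit of x.)

312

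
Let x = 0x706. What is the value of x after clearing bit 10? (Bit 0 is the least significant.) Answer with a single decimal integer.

x = 0011100000110
bit 10 is currently 1; clear it via x & ~(1 << 10) = x & ~1024
→ 0001100000110 = 774

774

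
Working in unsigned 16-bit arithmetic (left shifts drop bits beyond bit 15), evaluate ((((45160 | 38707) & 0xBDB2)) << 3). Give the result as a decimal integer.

45160 = 1011000001101000
38707 = 1001011100110011
→ | → 1011011101111011 = 46971
0xBDB2 = 1011110110110010
→ & → 1011010100110010 = 46386
→ << 3 (mod 2^16) → 1010100110010000 = 43408

43408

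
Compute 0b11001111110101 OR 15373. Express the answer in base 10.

a = 11001111110101
15373 = 11110000001101
 OR → 11111111111101 = 16381

16381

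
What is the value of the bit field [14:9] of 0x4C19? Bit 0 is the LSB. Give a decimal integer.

v = 100110000011001
Shift right by 9: 100110
Mask low 6 bits: 100110 = 38

38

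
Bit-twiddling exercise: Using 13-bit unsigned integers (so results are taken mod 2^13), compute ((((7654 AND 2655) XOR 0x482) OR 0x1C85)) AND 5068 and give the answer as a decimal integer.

7654 = 1110111100110
2655 = 0101001011111
→ AND → 0100001000110 = 2118
0x482 = 0010010000010
→ XOR → 0110011000100 = 3268
0x1C85 = 1110010000101
→ OR → 1110011000101 = 7365
5068 = 1001111001100
→ AND → 1000011000100 = 4292

4292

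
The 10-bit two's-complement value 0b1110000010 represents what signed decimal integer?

pattern = 1110000010 (MSB is 1 ⇒ negative)
Invert: 0001111101, add 1 → 0001111110 = 126, so the value is -126.
(Equivalently: 898 - 2^10 = 898 - 1024 = -126.)

-126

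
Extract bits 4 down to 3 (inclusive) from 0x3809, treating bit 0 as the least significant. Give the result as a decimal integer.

v = 11100000001001
Shift right by 3: 11100000001
Mask low 2 bits: 01 = 1

1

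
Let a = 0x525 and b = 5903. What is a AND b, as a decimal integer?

1285

0x525 = 0010100100101
5903 = 1011100001111
AND → 0010100000101 = 1285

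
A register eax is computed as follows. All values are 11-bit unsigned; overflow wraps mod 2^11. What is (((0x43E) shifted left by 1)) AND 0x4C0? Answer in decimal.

64

0x43E = 10000111110
→ shifted left by 1 (mod 2^11) → 00001111100 = 124
0x4C0 = 10011000000
→ AND → 00001000000 = 64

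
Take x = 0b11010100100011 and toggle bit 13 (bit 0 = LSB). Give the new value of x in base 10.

5411

x = 11010100100011
bit 13 is currently 1; toggle it via x ^ (1 << 13) = x ^ 8192
→ 01010100100011 = 5411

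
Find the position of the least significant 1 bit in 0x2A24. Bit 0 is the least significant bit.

0x2A24 = 10101000100100
Trailing zeros: 2, so the lowest set bit is bit 2 (value 4).

2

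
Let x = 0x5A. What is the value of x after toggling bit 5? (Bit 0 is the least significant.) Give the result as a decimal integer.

x = 001011010
bit 5 is currently 0; toggle it via x ^ (1 << 5) = x ^ 32
→ 001111010 = 122

122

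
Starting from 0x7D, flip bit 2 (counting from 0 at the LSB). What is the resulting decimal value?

x = 0001111101
bit 2 is currently 1; toggle it via x ^ (1 << 2) = x ^ 4
→ 0001111001 = 121

121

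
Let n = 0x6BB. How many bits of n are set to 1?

8

0x6BB = 11010111011
Count the 1s: 1 + 1 + 1 + 1 + 1 + 1 + 1 + 1 = 8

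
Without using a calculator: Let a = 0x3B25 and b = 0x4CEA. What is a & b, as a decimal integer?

2080

0x3B25 = 011101100100101
0x4CEA = 100110011101010
AND → 000100000100000 = 2080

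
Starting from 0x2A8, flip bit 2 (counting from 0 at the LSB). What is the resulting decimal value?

684

x = 01010101000
bit 2 is currently 0; toggle it via x ^ (1 << 2) = x ^ 4
→ 01010101100 = 684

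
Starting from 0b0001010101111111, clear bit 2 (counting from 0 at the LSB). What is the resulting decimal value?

x = 0001010101111111
bit 2 is currently 1; clear it via x & ~(1 << 2) = x & ~4
→ 0001010101111011 = 5499

5499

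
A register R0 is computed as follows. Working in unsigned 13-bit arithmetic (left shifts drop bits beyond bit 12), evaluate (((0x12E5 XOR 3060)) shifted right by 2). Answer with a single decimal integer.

0x12E5 = 1001011100101
3060 = 0101111110100
→ XOR → 1100100010001 = 6417
→ shifted right by 2 → 0011001000100 = 1604

1604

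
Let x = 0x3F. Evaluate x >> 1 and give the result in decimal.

31

0x3F = 111111
shift right by 1 → 011111 = 31
(equivalently, floor(63 / 2))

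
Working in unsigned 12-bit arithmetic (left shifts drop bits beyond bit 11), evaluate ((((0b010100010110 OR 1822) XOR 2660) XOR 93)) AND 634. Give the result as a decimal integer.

34

0b010100010110 = 010100010110
1822 = 011100011110
→ OR → 011100011110 = 1822
2660 = 101001100100
→ XOR → 110101111010 = 3450
93 = 000001011101
→ XOR → 110100100111 = 3367
634 = 001001111010
→ AND → 000000100010 = 34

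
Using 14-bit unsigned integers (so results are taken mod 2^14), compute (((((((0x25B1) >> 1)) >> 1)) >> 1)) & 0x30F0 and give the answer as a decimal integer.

176

0x25B1 = 10010110110001
→ >> 1 → 01001011011000 = 4824
→ >> 1 → 00100101101100 = 2412
→ >> 1 → 00010010110110 = 1206
0x30F0 = 11000011110000
→ & → 00000010110000 = 176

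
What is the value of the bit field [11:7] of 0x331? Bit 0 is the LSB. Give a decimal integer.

6

v = 001100110001
Shift right by 7: 00110
Mask low 5 bits: 00110 = 6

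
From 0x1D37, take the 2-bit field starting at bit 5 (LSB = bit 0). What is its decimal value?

1

v = 1110100110111
Shift right by 5: 11101001
Mask low 2 bits: 01 = 1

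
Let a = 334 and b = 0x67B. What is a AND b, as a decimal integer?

74

334 = 00101001110
0x67B = 11001111011
AND → 00001001010 = 74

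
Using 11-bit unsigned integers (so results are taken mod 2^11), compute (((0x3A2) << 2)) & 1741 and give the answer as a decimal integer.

1672

0x3A2 = 01110100010
→ << 2 (mod 2^11) → 11010001000 = 1672
1741 = 11011001101
→ & → 11010001000 = 1672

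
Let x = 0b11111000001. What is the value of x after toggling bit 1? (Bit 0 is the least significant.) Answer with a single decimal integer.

x = 11111000001
bit 1 is currently 0; toggle it via x ^ (1 << 1) = x ^ 2
→ 11111000011 = 1987

1987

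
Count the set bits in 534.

534 = 1000010110
Count the 1s: 1 + 1 + 1 + 1 = 4

4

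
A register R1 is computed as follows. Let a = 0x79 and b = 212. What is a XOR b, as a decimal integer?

173

0x79 = 01111001
212 = 11010100
XOR → 10101101 = 173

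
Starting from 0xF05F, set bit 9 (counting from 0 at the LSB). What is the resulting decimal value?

x = 1111000001011111
bit 9 is currently 0; set it via x | (1 << 9) = x | 512
→ 1111001001011111 = 62047

62047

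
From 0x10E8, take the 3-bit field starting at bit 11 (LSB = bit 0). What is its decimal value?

2

v = 01000011101000
Shift right by 11: 010
Mask low 3 bits: 010 = 2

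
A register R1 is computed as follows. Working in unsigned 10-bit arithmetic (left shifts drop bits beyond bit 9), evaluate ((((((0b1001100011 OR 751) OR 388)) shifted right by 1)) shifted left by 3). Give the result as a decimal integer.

952

0b1001100011 = 1001100011
751 = 1011101111
→ OR → 1011101111 = 751
388 = 0110000100
→ OR → 1111101111 = 1007
→ shifted right by 1 → 0111110111 = 503
→ shifted left by 3 (mod 2^10) → 1110111000 = 952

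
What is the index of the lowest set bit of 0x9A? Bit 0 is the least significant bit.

1

0x9A = 10011010
Trailing zeros: 1, so the lowest set bit is bit 1 (value 2).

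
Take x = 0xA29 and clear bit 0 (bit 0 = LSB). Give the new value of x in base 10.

x = 101000101001
bit 0 is currently 1; clear it via x & ~(1 << 0) = x & ~1
→ 101000101000 = 2600

2600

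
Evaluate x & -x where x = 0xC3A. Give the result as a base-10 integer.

2

x = 110000111010 = 3130
-x (two's complement) = …001111000110
AND   = 000000000010 = 2
(x & -x isolates the lowest set bit of x.)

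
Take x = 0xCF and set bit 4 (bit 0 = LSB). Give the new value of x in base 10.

223

x = 00011001111
bit 4 is currently 0; set it via x | (1 << 4) = x | 16
→ 00011011111 = 223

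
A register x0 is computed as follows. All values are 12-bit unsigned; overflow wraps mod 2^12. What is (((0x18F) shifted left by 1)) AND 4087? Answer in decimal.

0x18F = 000110001111
→ shifted left by 1 (mod 2^12) → 001100011110 = 798
4087 = 111111110111
→ AND → 001100010110 = 790

790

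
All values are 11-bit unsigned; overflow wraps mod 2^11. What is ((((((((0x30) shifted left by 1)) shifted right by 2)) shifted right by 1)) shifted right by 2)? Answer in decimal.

3

0x30 = 00000110000
→ shifted left by 1 (mod 2^11) → 00001100000 = 96
→ shifted right by 2 → 00000011000 = 24
→ shifted right by 1 → 00000001100 = 12
→ shifted right by 2 → 00000000011 = 3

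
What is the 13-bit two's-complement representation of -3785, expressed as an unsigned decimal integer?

3785 in 13 bits: 0111011001001
Invert: 1000100110110
Add 1:  1000100110111 = 4407
(Check: 2^13 - 3785 = 8192 - 3785 = 4407.)

4407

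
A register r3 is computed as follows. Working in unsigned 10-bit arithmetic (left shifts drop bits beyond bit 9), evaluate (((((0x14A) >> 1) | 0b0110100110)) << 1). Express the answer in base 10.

846

0x14A = 0101001010
→ >> 1 → 0010100101 = 165
0b0110100110 = 0110100110
→ | → 0110100111 = 423
→ << 1 (mod 2^10) → 1101001110 = 846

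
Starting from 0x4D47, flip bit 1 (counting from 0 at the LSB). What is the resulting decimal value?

19781

x = 100110101000111
bit 1 is currently 1; toggle it via x ^ (1 << 1) = x ^ 2
→ 100110101000101 = 19781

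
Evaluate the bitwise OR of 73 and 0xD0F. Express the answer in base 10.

3407

73 = 000001001001
0xD0F = 110100001111
 OR → 110101001111 = 3407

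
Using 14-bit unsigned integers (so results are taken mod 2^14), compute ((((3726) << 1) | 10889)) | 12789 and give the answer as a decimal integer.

3726 = 00111010001110
→ << 1 (mod 2^14) → 01110100011100 = 7452
10889 = 10101010001001
→ | → 11111110011101 = 16285
12789 = 11000111110101
→ | → 11111111111101 = 16381

16381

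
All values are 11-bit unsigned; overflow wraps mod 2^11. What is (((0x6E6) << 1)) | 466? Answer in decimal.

0x6E6 = 11011100110
→ << 1 (mod 2^11) → 10111001100 = 1484
466 = 00111010010
→ | → 10111011110 = 1502

1502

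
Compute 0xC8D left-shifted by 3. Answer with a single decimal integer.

0xC8D = 000110010001101
shift left by 3 → 110010001101000 = 25704
(equivalently, 3213 × 2^3 = 3213 × 8)

25704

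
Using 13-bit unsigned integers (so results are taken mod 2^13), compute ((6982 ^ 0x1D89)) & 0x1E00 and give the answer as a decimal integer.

1536

6982 = 1101101000110
0x1D89 = 1110110001001
→ ^ → 0011011001111 = 1743
0x1E00 = 1111000000000
→ & → 0011000000000 = 1536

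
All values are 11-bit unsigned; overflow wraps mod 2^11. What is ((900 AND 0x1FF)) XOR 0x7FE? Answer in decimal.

1658

900 = 01110000100
0x1FF = 00111111111
→ AND → 00110000100 = 388
0x7FE = 11111111110
→ XOR → 11001111010 = 1658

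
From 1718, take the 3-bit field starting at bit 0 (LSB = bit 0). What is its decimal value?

v = 011010110110
Shift right by 0: 011010110110
Mask low 3 bits: 110 = 6

6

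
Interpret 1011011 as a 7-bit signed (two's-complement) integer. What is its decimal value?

pattern = 1011011 (MSB is 1 ⇒ negative)
Invert: 0100100, add 1 → 0100101 = 37, so the value is -37.
(Equivalently: 91 - 2^7 = 91 - 128 = -37.)

-37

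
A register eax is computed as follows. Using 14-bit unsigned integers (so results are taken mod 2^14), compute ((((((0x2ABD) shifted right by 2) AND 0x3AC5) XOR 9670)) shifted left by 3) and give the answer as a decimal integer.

14872

0x2ABD = 10101010111101
→ shifted right by 2 → 00101010101111 = 2735
0x3AC5 = 11101011000101
→ AND → 00101010000101 = 2693
9670 = 10010111000110
→ XOR → 10111101000011 = 12099
→ shifted left by 3 (mod 2^14) → 11101000011000 = 14872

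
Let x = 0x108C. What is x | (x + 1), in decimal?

4237

x = 1000010001100 = 4236
x + 1 = 1000010001101
OR    = 1000010001101 = 4237
(x | (x + 1) sets the lowest cleared bit.)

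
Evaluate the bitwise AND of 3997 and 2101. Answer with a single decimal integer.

3997 = 111110011101
2101 = 100000110101
AND → 100000010101 = 2069

2069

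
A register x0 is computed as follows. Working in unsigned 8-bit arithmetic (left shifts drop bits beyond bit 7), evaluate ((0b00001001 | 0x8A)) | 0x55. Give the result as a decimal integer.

0b00001001 = 00001001
0x8A = 10001010
→ | → 10001011 = 139
0x55 = 01010101
→ | → 11011111 = 223

223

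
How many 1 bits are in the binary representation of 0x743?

0x743 = 11101000011
Count the 1s: 1 + 1 + 1 + 1 + 1 + 1 = 6

6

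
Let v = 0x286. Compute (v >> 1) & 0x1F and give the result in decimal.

v = 001010000110
Shift right by 1: 00101000011
Mask low 5 bits: 00011 = 3

3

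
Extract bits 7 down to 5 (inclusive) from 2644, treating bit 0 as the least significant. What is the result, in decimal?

v = 101001010100
Shift right by 5: 1010010
Mask low 3 bits: 010 = 2

2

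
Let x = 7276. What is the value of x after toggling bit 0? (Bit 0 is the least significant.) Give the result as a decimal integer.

x = 001110001101100
bit 0 is currently 0; toggle it via x ^ (1 << 0) = x ^ 1
→ 001110001101101 = 7277

7277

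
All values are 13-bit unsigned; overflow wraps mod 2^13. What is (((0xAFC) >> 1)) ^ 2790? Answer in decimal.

3992

0xAFC = 0101011111100
→ >> 1 → 0010101111110 = 1406
2790 = 0101011100110
→ ^ → 0111110011000 = 3992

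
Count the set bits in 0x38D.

0x38D = 1110001101
Count the 1s: 1 + 1 + 1 + 1 + 1 + 1 = 6

6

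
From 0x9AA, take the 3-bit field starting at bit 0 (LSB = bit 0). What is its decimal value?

2

v = 00100110101010
Shift right by 0: 00100110101010
Mask low 3 bits: 010 = 2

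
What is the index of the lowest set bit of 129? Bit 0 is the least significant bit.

129 = 10000001
Trailing zeros: 0, so the lowest set bit is bit 0 (value 1).

0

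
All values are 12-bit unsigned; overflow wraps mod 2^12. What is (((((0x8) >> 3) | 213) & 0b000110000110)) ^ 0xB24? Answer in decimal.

0x8 = 000000001000
→ >> 3 → 000000000001 = 1
213 = 000011010101
→ | → 000011010101 = 213
0b000110000110 = 000110000110
→ & → 000010000100 = 132
0xB24 = 101100100100
→ ^ → 101110100000 = 2976

2976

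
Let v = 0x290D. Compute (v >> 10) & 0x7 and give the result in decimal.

2

v = 10100100001101
Shift right by 10: 1010
Mask low 3 bits: 010 = 2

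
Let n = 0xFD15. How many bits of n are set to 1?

10

0xFD15 = 1111110100010101
Count the 1s: 1 + 1 + 1 + 1 + 1 + 1 + 1 + 1 + 1 + 1 = 10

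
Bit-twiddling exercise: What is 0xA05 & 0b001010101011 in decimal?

0xA05 = 101000000101
b = 001010101011
AND → 001000000001 = 513

513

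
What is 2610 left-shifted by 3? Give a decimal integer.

20880

2610 = 000101000110010
shift left by 3 → 101000110010000 = 20880
(equivalently, 2610 × 2^3 = 2610 × 8)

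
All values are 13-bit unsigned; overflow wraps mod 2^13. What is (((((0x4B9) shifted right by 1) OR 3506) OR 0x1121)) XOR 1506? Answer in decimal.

0x4B9 = 0010010111001
→ shifted right by 1 → 0001001011100 = 604
3506 = 0110110110010
→ OR → 0111111111110 = 4094
0x1121 = 1000100100001
→ OR → 1111111111111 = 8191
1506 = 0010111100010
→ XOR → 1101000011101 = 6685

6685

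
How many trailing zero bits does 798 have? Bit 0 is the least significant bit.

1

798 = 1100011110
Trailing zeros: 1, so the lowest set bit is bit 1 (value 2).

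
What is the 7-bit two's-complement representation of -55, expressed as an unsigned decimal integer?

55 in 7 bits: 0110111
Invert: 1001000
Add 1:  1001001 = 73
(Check: 2^7 - 55 = 128 - 55 = 73.)

73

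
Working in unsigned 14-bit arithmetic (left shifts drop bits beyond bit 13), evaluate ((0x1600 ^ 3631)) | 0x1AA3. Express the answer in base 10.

0x1600 = 01011000000000
3631 = 00111000101111
→ ^ → 01100000101111 = 6191
0x1AA3 = 01101010100011
→ | → 01101010101111 = 6831

6831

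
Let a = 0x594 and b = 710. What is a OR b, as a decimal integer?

0x594 = 10110010100
710 = 01011000110
 OR → 11111010110 = 2006

2006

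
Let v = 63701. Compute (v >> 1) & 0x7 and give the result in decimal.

v = 1111100011010101
Shift right by 1: 111110001101010
Mask low 3 bits: 010 = 2

2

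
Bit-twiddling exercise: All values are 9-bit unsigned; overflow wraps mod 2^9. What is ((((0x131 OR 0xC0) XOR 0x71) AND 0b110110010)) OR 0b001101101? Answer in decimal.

0x131 = 100110001
0xC0 = 011000000
→ OR → 111110001 = 497
0x71 = 001110001
→ XOR → 110000000 = 384
0b110110010 = 110110010
→ AND → 110000000 = 384
0b001101101 = 001101101
→ OR → 111101101 = 493

493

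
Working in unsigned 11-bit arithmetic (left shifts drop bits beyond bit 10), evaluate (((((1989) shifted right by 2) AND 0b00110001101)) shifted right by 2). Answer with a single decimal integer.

1989 = 11111000101
→ shifted right by 2 → 00111110001 = 497
0b00110001101 = 00110001101
→ AND → 00110000001 = 385
→ shifted right by 2 → 00001100000 = 96

96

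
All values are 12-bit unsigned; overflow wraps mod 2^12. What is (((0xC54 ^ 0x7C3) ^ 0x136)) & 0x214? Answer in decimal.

0xC54 = 110001010100
0x7C3 = 011111000011
→ ^ → 101110010111 = 2967
0x136 = 000100110110
→ ^ → 101010100001 = 2721
0x214 = 001000010100
→ & → 001000000000 = 512

512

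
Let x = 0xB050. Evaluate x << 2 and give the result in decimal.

180544

0xB050 = 001011000001010000
shift left by 2 → 101100000101000000 = 180544
(equivalently, 45136 × 2^2 = 45136 × 4)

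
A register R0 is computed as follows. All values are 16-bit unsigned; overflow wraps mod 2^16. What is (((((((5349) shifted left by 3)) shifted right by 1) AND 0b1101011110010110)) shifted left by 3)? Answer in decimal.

5349 = 0001010011100101
→ shifted left by 3 (mod 2^16) → 1010011100101000 = 42792
→ shifted right by 1 → 0101001110010100 = 21396
0b1101011110010110 = 1101011110010110
→ AND → 0101001110010100 = 21396
→ shifted left by 3 (mod 2^16) → 1001110010100000 = 40096

40096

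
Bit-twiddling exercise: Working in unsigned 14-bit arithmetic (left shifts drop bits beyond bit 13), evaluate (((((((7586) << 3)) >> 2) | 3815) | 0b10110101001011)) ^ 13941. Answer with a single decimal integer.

6554

7586 = 01110110100010
→ << 3 (mod 2^14) → 10110100010000 = 11536
→ >> 2 → 00101101000100 = 2884
3815 = 00111011100111
→ | → 00111111100111 = 4071
0b10110101001011 = 10110101001011
→ | → 10111111101111 = 12271
13941 = 11011001110101
→ ^ → 01100110011010 = 6554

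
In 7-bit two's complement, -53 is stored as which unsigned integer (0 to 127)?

53 in 7 bits: 0110101
Invert: 1001010
Add 1:  1001011 = 75
(Check: 2^7 - 53 = 128 - 53 = 75.)

75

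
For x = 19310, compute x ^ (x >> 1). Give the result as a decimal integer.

x = 100101101101110 = 19310
x>>1 = 010010110110111
XOR  = 110111011011001 = 28377
(x ^ (x >> 1) gives the standard binary-reflected Gray code of x.)

28377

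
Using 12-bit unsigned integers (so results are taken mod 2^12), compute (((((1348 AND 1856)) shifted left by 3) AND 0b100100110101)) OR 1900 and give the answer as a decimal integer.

3948

1348 = 010101000100
1856 = 011101000000
→ AND → 010101000000 = 1344
→ shifted left by 3 (mod 2^12) → 101000000000 = 2560
0b100100110101 = 100100110101
→ AND → 100000000000 = 2048
1900 = 011101101100
→ OR → 111101101100 = 3948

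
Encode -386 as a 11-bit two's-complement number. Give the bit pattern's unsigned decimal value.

1662

386 in 11 bits: 00110000010
Invert: 11001111101
Add 1:  11001111110 = 1662
(Check: 2^11 - 386 = 2048 - 386 = 1662.)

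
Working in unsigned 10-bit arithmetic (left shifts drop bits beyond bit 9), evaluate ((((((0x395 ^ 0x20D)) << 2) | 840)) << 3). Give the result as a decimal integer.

0x395 = 1110010101
0x20D = 1000001101
→ ^ → 0110011000 = 408
→ << 2 (mod 2^10) → 1001100000 = 608
840 = 1101001000
→ | → 1101101000 = 872
→ << 3 (mod 2^10) → 1101000000 = 832

832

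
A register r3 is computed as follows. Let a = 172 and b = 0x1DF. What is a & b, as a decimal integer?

172 = 010101100
0x1DF = 111011111
AND → 010001100 = 140

140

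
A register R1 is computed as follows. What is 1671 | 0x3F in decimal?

1727

1671 = 11010000111
0x3F = 00000111111
 OR → 11010111111 = 1727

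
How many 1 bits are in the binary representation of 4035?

8

4035 = 111111000011
Count the 1s: 1 + 1 + 1 + 1 + 1 + 1 + 1 + 1 = 8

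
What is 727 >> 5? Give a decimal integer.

22

727 = 1011010111
shift right by 5 → 0000010110 = 22
(equivalently, floor(727 / 32))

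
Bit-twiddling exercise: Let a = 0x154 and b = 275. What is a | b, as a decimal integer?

0x154 = 101010100
275 = 100010011
 OR → 101010111 = 343

343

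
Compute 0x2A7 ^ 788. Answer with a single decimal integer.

0x2A7 = 1010100111
788 = 1100010100
XOR → 0110110011 = 435

435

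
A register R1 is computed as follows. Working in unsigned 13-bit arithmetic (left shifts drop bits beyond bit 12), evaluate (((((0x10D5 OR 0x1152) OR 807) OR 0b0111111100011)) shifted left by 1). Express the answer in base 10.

8174

0x10D5 = 1000011010101
0x1152 = 1000101010010
→ OR → 1000111010111 = 4567
807 = 0001100100111
→ OR → 1001111110111 = 5111
0b0111111100011 = 0111111100011
→ OR → 1111111110111 = 8183
→ shifted left by 1 (mod 2^13) → 1111111101110 = 8174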